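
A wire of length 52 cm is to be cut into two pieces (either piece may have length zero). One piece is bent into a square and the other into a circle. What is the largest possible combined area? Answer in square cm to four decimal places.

215.1775

Let x be the length used for the square. Square side x/4; circle radius (52−x)/(2π).
A(x) = (x/4)² + π·((52−x)/(2π))² = x²/16 + (52−x)²/(4π) for 0 ≤ x ≤ 52. A'(x) = x/8 − (52−x)/(2π) = 0 gives x = 4·52/(π+4) ≈ 29.1252.
A'' > 0, so the interior critical point is a minimum; the maximum is at an endpoint. A(0) = 215.1775 and A(52) = 169.0000, so the largest area is 215.1775.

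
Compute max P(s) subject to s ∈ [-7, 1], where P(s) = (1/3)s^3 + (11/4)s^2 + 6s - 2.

85/12

P'(s) = s^2 + (11/2)s + 6, which vanishes at s = -4 and s = -3/2.
Evaluating at the critical points and endpoints: P(-7) = -283/12,  P(-4) = -10/3,  P(-3/2) = -95/16,  P(1) = 85/12.
Hence the absolute maximum is 85/12 at s = 1.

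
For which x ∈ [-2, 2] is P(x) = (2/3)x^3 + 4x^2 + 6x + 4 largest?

Differentiating, P'(x) = 2x^2 + 8x + 6; whose only zero in [-2, 2] is x = -1.
Compare values at every candidate in [-2, 2]: P(-2) = 8/3; P(-1) = 4/3; P(2) = 112/3.
The maximum over the interval is 112/3, attained at x = 2.

2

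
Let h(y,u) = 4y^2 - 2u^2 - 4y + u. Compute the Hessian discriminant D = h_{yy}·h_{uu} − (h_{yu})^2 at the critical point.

∂h/∂y = 8y - 4 = 0 and ∂h/∂u = -4u + 1 = 0, so (y, u) = (1/2, 1/4).
The Hessian has h_{yy} = 8, h_{uu} = -4, h_{yu} = 0, giving D = -32 < 0, so the point is a saddle point.
D = (8)·(-4) − (0)^2 = -32.

-32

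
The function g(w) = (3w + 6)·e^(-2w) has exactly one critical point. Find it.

Differentiating with the product rule gives g'(w) = (-6w - 9)·e^(-2w). Since e^(-2w) > 0, the only critical point is w = -3/2.
g''(-3/2) has the same sign as -6 < 0, so this is a local maximum.
g(-3/2) = (3/2)·e^(3) ≈ 30.1283.

-3/2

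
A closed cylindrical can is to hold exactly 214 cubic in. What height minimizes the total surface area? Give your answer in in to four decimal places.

With radius r and height h, πr²h = 214 so h = 214/(πr²), and S(r) = 2πr² + 2πrh = 2πr² + 2·214/r.
S'(r) = 4πr − 2·214/r² = 0 ⇒ r³ = 214/(2π), so r ≈ 3.2415 and h = 2r ≈ 6.4830.
S''(r) = 4π + 4·214/r³ > 0, so this is the minimum; S ≈ 198.0571.

6.4830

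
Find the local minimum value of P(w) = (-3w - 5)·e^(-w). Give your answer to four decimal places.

Differentiating with the product rule gives P'(w) = (3w + 2)·e^(-w). Since e^(-w) > 0, the only critical point is w = -2/3.
P''(-2/3) has the same sign as 3 > 0, so this is a local minimum.
P(-2/3) = (-3)·e^(2/3) ≈ -5.8432.

-5.8432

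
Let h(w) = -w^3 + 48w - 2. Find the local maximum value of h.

126

h'(w) = -3w^2 + 48 = 0 at w = -4, 4.
Since h''(w) = -6w, we get h''(-4) = 24 > 0 ⇒ local minimum; h''(4) = -24 < 0 ⇒ local maximum.
The local maximum is h(4) = 126.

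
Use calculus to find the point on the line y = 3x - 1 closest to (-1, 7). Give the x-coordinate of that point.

23/10

Minimize D(x)^2 = (x + 1)^2 + (3x - 8)^2.
d/dx[D^2] = 2(x + 1) + 2·3·(3x - 8) = 0 ⇒ x = 23/10.
Then y = 59/10 and the distance is √(121/10) ≈ 3.4785.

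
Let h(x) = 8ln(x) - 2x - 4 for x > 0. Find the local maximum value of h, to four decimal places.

-0.9096

h'(x) = 8/x − 2 = 0 gives x = 4.
h''(x) = -8/x², which is negative for x > 0, so this is a local maximum.
h(4) = 8·ln(4) - 8 - 4 ≈ -0.9096.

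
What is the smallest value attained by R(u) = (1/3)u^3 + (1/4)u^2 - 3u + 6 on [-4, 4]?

2/3

R'(u) = u^2 + (1/2)u - 3, which vanishes at u = -2 and u = 3/2.
Candidates: R(-4) = 2/3,  R(-2) = 31/3,  R(3/2) = 51/16,  R(4) = 58/3.
The minimum over the interval is 2/3, attained at u = -4.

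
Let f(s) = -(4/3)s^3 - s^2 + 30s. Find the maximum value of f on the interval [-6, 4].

f'(s) = -4s^2 - 2s + 30, which vanishes at s = -3 and s = 5/2.
Candidates: f(-6) = 72; f(-3) = -63; f(5/2) = 575/12; f(4) = 56/3.
Hence the absolute maximum is 72 at s = -6.

72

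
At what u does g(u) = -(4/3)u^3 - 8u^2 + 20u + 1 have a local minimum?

-5

g'(u) = -4u^2 - 16u + 20 = 0 at u = -5, 1.
Second-derivative test with g''(u) = -8u - 16: g''(-5) = 24 > 0 ⇒ local minimum; g''(1) = -24 < 0 ⇒ local maximum.
The local minimum is g(-5) = -397/3.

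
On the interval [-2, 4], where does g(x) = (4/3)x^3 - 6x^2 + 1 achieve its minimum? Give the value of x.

-2

The derivative is 4x^2 - 12x, which vanishes at x = 0 and x = 3.
Compare values at every candidate in [-2, 4]: g(-2) = -101/3,  g(0) = 1,  g(3) = -17,  g(4) = -29/3.
Hence the absolute minimum is -101/3 at x = -2.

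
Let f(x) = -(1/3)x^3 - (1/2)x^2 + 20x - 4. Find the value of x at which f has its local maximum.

4

f'(x) = -x^2 - x + 20 = 0 at x = -5, 4.
f''(x) = -2x - 1. f''(-5) = 9 > 0 ⇒ local minimum; f''(4) = -9 < 0 ⇒ local maximum.
Thus f has its local maximum at x = 4, with value 140/3.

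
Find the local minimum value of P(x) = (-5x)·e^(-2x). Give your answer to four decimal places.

-0.9197

By the product rule, P'(x) = (10x - 5)·e^(-2x). Since e^(-2x) > 0, the only critical point is x = 1/2.
P''(1/2) has the same sign as 10 > 0, so this is a local minimum.
P(1/2) = (-5/2)·e^(-1) ≈ -0.9197.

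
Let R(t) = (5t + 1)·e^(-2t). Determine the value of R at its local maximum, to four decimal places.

Differentiating with the product rule gives R'(t) = (-10t + 3)·e^(-2t). Since e^(-2t) > 0, the only critical point is t = 3/10.
R''(3/10) has the same sign as -10 < 0, so this is a local maximum.
R(3/10) = (5/2)·e^(-3/5) ≈ 1.3720.

1.3720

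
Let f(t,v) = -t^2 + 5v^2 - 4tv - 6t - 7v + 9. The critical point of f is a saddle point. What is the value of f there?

623/36

∂f/∂t = -2t - 4v - 6 = 0 and ∂f/∂v = -4t + 10v - 7 = 0, so (t, v) = (-22/9, -5/18).
The Hessian has f_{tt} = -2, f_{vv} = 10, f_{tv} = -4, giving D = -36 < 0, so the point is a saddle point.
f(-22/9, -5/18) = 623/36.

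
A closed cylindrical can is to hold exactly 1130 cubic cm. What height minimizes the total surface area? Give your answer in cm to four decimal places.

11.2892

With radius r and height h, πr²h = 1130 so h = 1130/(πr²), and S(r) = 2πr² + 2πrh = 2πr² + 2·1130/r.
S'(r) = 4πr − 2·1130/r² = 0 ⇒ r³ = 1130/(2π), so r ≈ 5.6446 and h = 2r ≈ 11.2892.
S''(r) = 4π + 4·1130/r³ > 0, so this is the minimum; S ≈ 600.5744.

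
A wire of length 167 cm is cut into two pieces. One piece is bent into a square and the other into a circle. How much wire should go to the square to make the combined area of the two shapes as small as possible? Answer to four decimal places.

93.5366

Let x be the length used for the square. Square side x/4; circle radius (167−x)/(2π).
A(x) = (x/4)² + π·((167−x)/(2π))² = x²/16 + (167−x)²/(4π) for 0 ≤ x ≤ 167. A'(x) = x/8 − (167−x)/(2π) = 0 gives x = 4·167/(π+4) ≈ 93.5366.
A'' = 1/8 + 1/(2π) > 0, so this gives the minimum combined area; x ≈ 93.5366 cm to the square.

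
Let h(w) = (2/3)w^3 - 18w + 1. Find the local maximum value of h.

Critical points: h'(w) = 2w^2 - 18 vanishes at w = -3, 3.
Since h''(w) = 4w, we get h''(-3) = -12 < 0 ⇒ local maximum; h''(3) = 12 > 0 ⇒ local minimum.
Thus h has its local maximum at w = -3, with value 37.

37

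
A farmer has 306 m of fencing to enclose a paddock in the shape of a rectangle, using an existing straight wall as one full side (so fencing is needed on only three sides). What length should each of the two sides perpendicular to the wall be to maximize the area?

Let the sides perpendicular to the wall have length x and the parallel side y, so 2x + y = 306 and the area is A = xy = x(306 − 2x).
A'(x) = 306 − 4x = 0 gives x = 153/2, and A''(x) = −4 < 0 confirms a maximum.
Then y = 306 − 2·153/2 = 153 and A = 23409/2.

153/2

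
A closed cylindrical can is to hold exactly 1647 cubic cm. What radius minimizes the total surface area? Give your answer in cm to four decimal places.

6.3999

With radius r and height h, πr²h = 1647 so h = 1647/(πr²), and S(r) = 2πr² + 2πrh = 2πr² + 2·1647/r.
S'(r) = 4πr − 2·1647/r² = 0 ⇒ r³ = 1647/(2π), so r ≈ 6.3999 and h = 2r ≈ 12.7997.
S''(r) = 4π + 4·1647/r³ > 0, so this is the minimum; S ≈ 772.0468.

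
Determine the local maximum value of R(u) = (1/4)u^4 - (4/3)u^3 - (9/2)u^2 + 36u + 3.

219/4

R'(u) = u^3 - 4u^2 - 9u + 36 = 0 at u = -3, 3, 4.
Since R''(u) = 3u^2 - 8u - 9, we get R''(-3) = 42 > 0 ⇒ local minimum; R''(3) = -6 < 0 ⇒ local maximum; R''(4) = 7 > 0 ⇒ local minimum.
The local maximum is R(3) = 219/4.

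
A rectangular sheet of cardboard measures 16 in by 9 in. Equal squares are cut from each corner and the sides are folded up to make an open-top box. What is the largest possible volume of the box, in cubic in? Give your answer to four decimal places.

120.6015

With cut size x, the volume is V(x) = x(16 − 2x)(9 − 2x) for 0 < x < 4.5.
V'(x) = 12x^2 − 100x + 144. Setting V'(x) = 0 gives x ≈ 1.8513 (the root in (0, 4.5)).
V''(x) = 24x − 100 is negative there, so this is the maximum; V ≈ 120.6015.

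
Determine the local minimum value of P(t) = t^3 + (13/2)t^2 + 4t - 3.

-197/54

Critical points: P'(t) = 3t^2 + 13t + 4 vanishes at t = -4, -1/3.
Since P''(t) = 6t + 13, we get P''(-4) = -11 < 0 ⇒ local maximum; P''(-1/3) = 11 > 0 ⇒ local minimum.
Thus P has its local minimum at t = -1/3, with value -197/54.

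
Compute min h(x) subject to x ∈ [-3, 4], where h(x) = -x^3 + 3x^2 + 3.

-13

Differentiating, h'(x) = -3x^2 + 6x; which vanishes at x = 0 and x = 2.
Compare values at every candidate in [-3, 4]: h(-3) = 57,  h(0) = 3,  h(2) = 7,  h(4) = -13.
So the minimum is h(4) = -13.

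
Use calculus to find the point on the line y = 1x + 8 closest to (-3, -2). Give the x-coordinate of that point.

-13/2

Minimize D(x)^2 = (x + 3)^2 + (x + 10)^2.
d/dx[D^2] = 2(x + 3) + 2·1·(x + 10) = 0 ⇒ x = -13/2.
Then y = 3/2 and the distance is √(49/2) ≈ 4.9497.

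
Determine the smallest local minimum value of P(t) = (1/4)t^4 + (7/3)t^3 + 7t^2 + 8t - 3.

P'(t) = t^3 + 7t^2 + 14t + 8 = 0 at t = -4, -2, -1.
Second-derivative test with P''(t) = 3t^2 + 14t + 14: P''(-4) = 6 > 0 ⇒ local minimum; P''(-2) = -2 < 0 ⇒ local maximum; P''(-1) = 3 > 0 ⇒ local minimum.
So the smallest local minimum value is P(-4) = -25/3.

-25/3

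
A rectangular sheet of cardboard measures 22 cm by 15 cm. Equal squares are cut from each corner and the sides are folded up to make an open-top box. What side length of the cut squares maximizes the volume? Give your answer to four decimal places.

With cut size x, the volume is V(x) = x(22 − 2x)(15 − 2x) for 0 < x < 7.5.
V'(x) = 12x^2 − 148x + 330. Setting V'(x) = 0 gives x ≈ 2.9220 (the root in (0, 7.5)).
V''(x) = 24x − 148 is negative there, so this is the maximum; V ≈ 432.2349.

2.9220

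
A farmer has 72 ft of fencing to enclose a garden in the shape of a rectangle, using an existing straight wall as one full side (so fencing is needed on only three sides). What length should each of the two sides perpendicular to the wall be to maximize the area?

18

Let the sides perpendicular to the wall have length x and the parallel side y, so 2x + y = 72 and the area is A = xy = x(72 − 2x).
A'(x) = 72 − 4x = 0 gives x = 18, and A''(x) = −4 < 0 confirms a maximum.
Then y = 72 − 2·18 = 36 and A = 648.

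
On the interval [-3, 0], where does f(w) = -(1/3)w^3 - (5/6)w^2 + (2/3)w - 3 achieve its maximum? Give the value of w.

Differentiating, f'(w) = -w^2 - (5/3)w + 2/3; whose only zero in [-3, 0] is w = -2.
Evaluating at the critical points and endpoints: f(-3) = -7/2; f(-2) = -5; f(0) = -3.
So the maximum is f(0) = -3.

0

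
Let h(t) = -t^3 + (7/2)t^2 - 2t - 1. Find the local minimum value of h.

-71/54

h'(t) = -3t^2 + 7t - 2 = 0 at t = 1/3, 2.
h''(t) = -6t + 7. h''(1/3) = 5 > 0 ⇒ local minimum; h''(2) = -5 < 0 ⇒ local maximum.
So the local minimum value is h(1/3) = -71/54.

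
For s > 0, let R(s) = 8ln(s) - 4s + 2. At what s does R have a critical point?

R'(s) = 8/s − 4 = 0 gives s = 2.
R''(s) = -8/s², which is negative for s > 0, so this is a local maximum.
R(2) = 8·ln(2) - 8 + 2 ≈ -0.4548.

2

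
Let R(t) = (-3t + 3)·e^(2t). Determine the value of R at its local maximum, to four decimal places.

4.0774

R'(t) = (-3)·e^(2t) + (-3t + 3)·2·e^(2t) = (-6t + 3)·e^(2t). Since e^(2t) > 0, the only critical point is t = 1/2.
R''(1/2) has the same sign as -6 < 0, so this is a local maximum.
R(1/2) = (3/2)·e^(1) ≈ 4.0774.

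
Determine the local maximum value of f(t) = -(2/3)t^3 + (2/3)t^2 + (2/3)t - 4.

-10/3

f'(t) = -2t^2 + (4/3)t + 2/3 = 0 at t = -1/3, 1.
Since f''(t) = -4t + 4/3, we get f''(-1/3) = 8/3 > 0 ⇒ local minimum; f''(1) = -8/3 < 0 ⇒ local maximum.
Thus f has its local maximum at t = 1, with value -10/3.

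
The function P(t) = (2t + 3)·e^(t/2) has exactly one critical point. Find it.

By the product rule, P'(t) = (t + 7/2)·e^(t/2). Since e^(t/2) > 0, the only critical point is t = -7/2.
P''(-7/2) has the same sign as 1 > 0, so this is a local minimum.
P(-7/2) = (-4)·e^(-7/4) ≈ -0.6951.

-7/2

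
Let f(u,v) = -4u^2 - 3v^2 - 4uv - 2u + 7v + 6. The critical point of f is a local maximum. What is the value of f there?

∂f/∂u = -8u - 4v - 2 = 0 and ∂f/∂v = -4u - 6v + 7 = 0, so (u, v) = (-5/4, 2).
The Hessian has f_{uu} = -8, f_{vv} = -6, f_{uv} = -4, giving D = 32 > 0 with f_{uu} < 0, so the point is a local maximum.
f(-5/4, 2) = 57/4.

57/4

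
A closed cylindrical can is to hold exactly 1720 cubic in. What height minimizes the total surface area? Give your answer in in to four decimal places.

12.9861

With radius r and height h, πr²h = 1720 so h = 1720/(πr²), and S(r) = 2πr² + 2πrh = 2πr² + 2·1720/r.
S'(r) = 4πr − 2·1720/r² = 0 ⇒ r³ = 1720/(2π), so r ≈ 6.4931 and h = 2r ≈ 12.9861.
S''(r) = 4π + 4·1720/r³ > 0, so this is the minimum; S ≈ 794.6944.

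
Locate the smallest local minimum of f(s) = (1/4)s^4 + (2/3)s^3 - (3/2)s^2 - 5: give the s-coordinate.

Critical points: f'(s) = s^3 + 2s^2 - 3s vanishes at s = -3, 0, 1.
Since f''(s) = 3s^2 + 4s - 3, we get f''(-3) = 12 > 0 ⇒ local minimum; f''(0) = -3 < 0 ⇒ local maximum; f''(1) = 4 > 0 ⇒ local minimum.
So the smallest local minimum value is f(-3) = -65/4.

-3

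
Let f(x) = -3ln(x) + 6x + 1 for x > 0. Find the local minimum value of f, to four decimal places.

6.0794

f'(x) = -3/x + 6 = 0 gives x = 1/2.
f''(x) = 3/x², which is positive for x > 0, so this is a local minimum.
f(1/2) = -3·ln(1/2) + 3 + 1 ≈ 6.0794.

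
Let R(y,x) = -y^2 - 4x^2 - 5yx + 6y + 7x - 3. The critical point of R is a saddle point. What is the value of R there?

-10/9

∂R/∂y = -2y - 5x + 6 = 0 and ∂R/∂x = -5y - 8x + 7 = 0, so (y, x) = (-13/9, 16/9).
The Hessian has R_{yy} = -2, R_{xx} = -8, R_{yx} = -5, giving D = -9 < 0, so the point is a saddle point.
R(-13/9, 16/9) = -10/9.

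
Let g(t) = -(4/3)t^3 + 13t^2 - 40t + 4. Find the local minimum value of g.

g'(t) = -4t^2 + 26t - 40 = 0 at t = 5/2, 4.
Second-derivative test with g''(t) = -8t + 26: g''(5/2) = 6 > 0 ⇒ local minimum; g''(4) = -6 < 0 ⇒ local maximum.
Thus g has its local minimum at t = 5/2, with value -427/12.

-427/12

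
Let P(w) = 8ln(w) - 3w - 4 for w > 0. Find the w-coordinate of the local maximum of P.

8/3

P'(w) = 8/w − 3 = 0 gives w = 8/3.
P''(w) = -8/w², which is negative for w > 0, so this is a local maximum.
P(8/3) = 8·ln(8/3) - 8 - 4 ≈ -4.1534.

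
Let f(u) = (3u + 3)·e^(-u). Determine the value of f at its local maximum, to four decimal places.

Differentiating with the product rule gives f'(u) = (-3u)·e^(-u). Since e^(-u) > 0, the only critical point is u = 0.
f''(0) has the same sign as -3 < 0, so this is a local maximum.
f(0) = (3)·e^(0) ≈ 3.0000.

3.0000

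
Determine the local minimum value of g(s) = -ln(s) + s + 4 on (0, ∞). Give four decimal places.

5.0000

g'(s) = -1/s + 1 = 0 gives s = 1.
g''(s) = 1/s², which is positive for s > 0, so this is a local minimum.
g(1) = -1·ln(1) + 1 + 4 ≈ 5.0000.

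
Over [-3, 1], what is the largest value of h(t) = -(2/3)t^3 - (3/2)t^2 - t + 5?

h'(t) = -2t^2 - 3t - 1, which vanishes at t = -1 and t = -1/2.
Compare values at every candidate in [-3, 1]: h(-3) = 25/2; h(-1) = 31/6; h(-1/2) = 125/24; h(1) = 11/6.
So the maximum is h(-3) = 25/2.

25/2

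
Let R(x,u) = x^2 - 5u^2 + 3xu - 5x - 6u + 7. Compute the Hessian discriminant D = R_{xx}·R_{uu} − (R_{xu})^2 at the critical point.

∂R/∂x = 2x + 3u - 5 = 0 and ∂R/∂u = 3x - 10u - 6 = 0, so (x, u) = (68/29, 3/29).
The Hessian has R_{xx} = 2, R_{uu} = -10, R_{xu} = 3, giving D = -29 < 0, so the point is a saddle point.
D = (2)·(-10) − (3)^2 = -29.

-29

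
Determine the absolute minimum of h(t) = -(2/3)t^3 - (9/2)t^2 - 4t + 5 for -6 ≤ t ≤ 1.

h'(t) = -2t^2 - 9t - 4, which vanishes at t = -4 and t = -1/2.
Compare values at every candidate in [-6, 1]: h(-6) = 11; h(-4) = -25/3; h(-1/2) = 143/24; h(1) = -25/6.
So the minimum is h(-4) = -25/3.

-25/3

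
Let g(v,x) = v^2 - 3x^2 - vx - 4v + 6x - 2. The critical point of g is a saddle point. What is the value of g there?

-62/13

∂g/∂v = 2v - x - 4 = 0 and ∂g/∂x = -v - 6x + 6 = 0, so (v, x) = (30/13, 8/13).
The Hessian has g_{vv} = 2, g_{xx} = -6, g_{vx} = -1, giving D = -13 < 0, so the point is a saddle point.
g(30/13, 8/13) = -62/13.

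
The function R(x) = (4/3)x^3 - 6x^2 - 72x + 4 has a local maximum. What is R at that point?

130

Critical points: R'(x) = 4x^2 - 12x - 72 vanishes at x = -3, 6.
R''(x) = 8x - 12. R''(-3) = -36 < 0 ⇒ local maximum; R''(6) = 36 > 0 ⇒ local minimum.
The local maximum is R(-3) = 130.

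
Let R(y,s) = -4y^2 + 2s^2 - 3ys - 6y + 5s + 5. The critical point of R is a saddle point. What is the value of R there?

∂R/∂y = -8y - 3s - 6 = 0 and ∂R/∂s = -3y + 4s + 5 = 0, so (y, s) = (-9/41, -58/41).
The Hessian has R_{yy} = -8, R_{ss} = 4, R_{ys} = -3, giving D = -41 < 0, so the point is a saddle point.
R(-9/41, -58/41) = 87/41.

87/41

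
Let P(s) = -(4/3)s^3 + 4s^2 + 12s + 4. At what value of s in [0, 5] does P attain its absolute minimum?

5

Differentiating, P'(s) = -4s^2 + 8s + 12; whose only zero in [0, 5] is s = 3.
Candidates: P(0) = 4; P(3) = 40; P(5) = -8/3.
So the minimum is P(5) = -8/3.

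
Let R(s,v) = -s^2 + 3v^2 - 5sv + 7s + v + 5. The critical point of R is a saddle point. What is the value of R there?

∂R/∂s = -2s - 5v + 7 = 0 and ∂R/∂v = -5s + 6v + 1 = 0, so (s, v) = (47/37, 33/37).
The Hessian has R_{ss} = -2, R_{vv} = 6, R_{sv} = -5, giving D = -37 < 0, so the point is a saddle point.
R(47/37, 33/37) = 366/37.

366/37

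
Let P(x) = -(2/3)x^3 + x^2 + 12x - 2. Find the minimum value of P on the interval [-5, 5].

-50/3

Differentiating, P'(x) = -2x^2 + 2x + 12; which vanishes at x = -2 and x = 3.
Compare values at every candidate in [-5, 5]: P(-5) = 139/3; P(-2) = -50/3; P(3) = 25; P(5) = -1/3.
Hence the absolute minimum is -50/3 at x = -2.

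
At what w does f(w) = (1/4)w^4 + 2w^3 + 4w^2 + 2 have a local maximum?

f'(w) = w^3 + 6w^2 + 8w = 0 at w = -4, -2, 0.
Since f''(w) = 3w^2 + 12w + 8, we get f''(-4) = 8 > 0 ⇒ local minimum; f''(-2) = -4 < 0 ⇒ local maximum; f''(0) = 8 > 0 ⇒ local minimum.
The local maximum is f(-2) = 6.

-2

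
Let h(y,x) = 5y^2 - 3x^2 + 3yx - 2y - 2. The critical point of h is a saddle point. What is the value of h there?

∂h/∂y = 10y + 3x - 2 = 0 and ∂h/∂x = 3y - 6x = 0, so (y, x) = (4/23, 2/23).
The Hessian has h_{yy} = 10, h_{xx} = -6, h_{yx} = 3, giving D = -69 < 0, so the point is a saddle point.
h(4/23, 2/23) = -50/23.

-50/23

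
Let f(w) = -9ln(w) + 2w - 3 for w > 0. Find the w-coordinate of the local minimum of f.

f'(w) = -9/w + 2 = 0 gives w = 9/2.
f''(w) = 9/w², which is positive for w > 0, so this is a local minimum.
f(9/2) = -9·ln(9/2) + 9 - 3 ≈ -7.5367.

9/2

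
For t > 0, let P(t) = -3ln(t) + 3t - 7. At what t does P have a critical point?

P'(t) = -3/t + 3 = 0 gives t = 1.
P''(t) = 3/t², which is positive for t > 0, so this is a local minimum.
P(1) = -3·ln(1) + 3 - 7 ≈ -4.0000.

1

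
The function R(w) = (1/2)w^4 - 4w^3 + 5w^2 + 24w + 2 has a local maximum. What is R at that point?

R'(w) = 2w^3 - 12w^2 + 10w + 24. Setting R'(w) = 0 gives w ∈ {-1, 3, 4}.
Since R''(w) = 6w^2 - 24w + 10, we get R''(-1) = 40 > 0 ⇒ local minimum; R''(3) = -8 < 0 ⇒ local maximum; R''(4) = 10 > 0 ⇒ local minimum.
The local maximum is R(3) = 103/2.

103/2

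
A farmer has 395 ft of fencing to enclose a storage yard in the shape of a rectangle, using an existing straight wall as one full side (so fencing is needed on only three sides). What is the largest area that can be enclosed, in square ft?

156025/8

Let the sides perpendicular to the wall have length x and the parallel side y, so 2x + y = 395 and the area is A = xy = x(395 − 2x).
A'(x) = 395 − 4x = 0 gives x = 395/4, and A''(x) = −4 < 0 confirms a maximum.
Then y = 395 − 2·395/4 = 395/2 and A = 156025/8.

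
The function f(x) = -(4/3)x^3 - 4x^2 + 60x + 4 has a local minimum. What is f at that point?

Critical points: f'(x) = -4x^2 - 8x + 60 vanishes at x = -5, 3.
Since f''(x) = -8x - 8, we get f''(-5) = 32 > 0 ⇒ local minimum; f''(3) = -32 < 0 ⇒ local maximum.
The local minimum is f(-5) = -688/3.

-688/3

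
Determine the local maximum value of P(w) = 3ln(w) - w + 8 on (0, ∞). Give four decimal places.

P'(w) = 3/w − 1 = 0 gives w = 3.
P''(w) = -3/w², which is negative for w > 0, so this is a local maximum.
P(3) = 3·ln(3) - 3 + 8 ≈ 8.2958.

8.2958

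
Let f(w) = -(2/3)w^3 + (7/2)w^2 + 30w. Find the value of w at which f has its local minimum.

-5/2

Critical points: f'(w) = -2w^2 + 7w + 30 vanishes at w = -5/2, 6.
Second-derivative test with f''(w) = -4w + 7: f''(-5/2) = 17 > 0 ⇒ local minimum; f''(6) = -17 < 0 ⇒ local maximum.
The local minimum is f(-5/2) = -1025/24.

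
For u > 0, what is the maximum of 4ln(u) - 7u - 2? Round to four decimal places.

-8.2385

P'(u) = 4/u − 7 = 0 gives u = 4/7.
P''(u) = -4/u², which is negative for u > 0, so this is a local maximum.
P(4/7) = 4·ln(4/7) - 4 - 2 ≈ -8.2385.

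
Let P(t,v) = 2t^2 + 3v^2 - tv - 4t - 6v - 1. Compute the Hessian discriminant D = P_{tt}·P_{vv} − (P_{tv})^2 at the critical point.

23

∂P/∂t = 4t - v - 4 = 0 and ∂P/∂v = -t + 6v - 6 = 0, so (t, v) = (30/23, 28/23).
The Hessian has P_{tt} = 4, P_{vv} = 6, P_{tv} = -1, giving D = 23 > 0 with P_{tt} > 0, so the point is a local minimum.
D = (4)·(6) − (-1)^2 = 23.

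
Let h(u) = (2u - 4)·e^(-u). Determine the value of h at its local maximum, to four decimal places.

0.0996

h'(u) = 2·e^(-u) + (2u - 4)·(-1)·e^(-u) = (-2u + 6)·e^(-u). Since e^(-u) > 0, the only critical point is u = 3.
h''(3) has the same sign as -2 < 0, so this is a local maximum.
h(3) = (2)·e^(-3) ≈ 0.0996.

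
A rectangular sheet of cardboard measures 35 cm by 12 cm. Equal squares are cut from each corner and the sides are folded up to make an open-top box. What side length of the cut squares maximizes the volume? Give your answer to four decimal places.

2.6990

With cut size x, the volume is V(x) = x(35 − 2x)(12 − 2x) for 0 < x < 6.
V'(x) = 12x^2 − 188x + 420. Setting V'(x) = 0 gives x ≈ 2.6990 (the root in (0, 6)).
V''(x) = 24x − 188 is negative there, so this is the maximum; V ≈ 527.4721.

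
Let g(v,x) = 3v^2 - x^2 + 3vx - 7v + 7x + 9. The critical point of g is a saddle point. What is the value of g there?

∂g/∂v = 6v + 3x - 7 = 0 and ∂g/∂x = 3v - 2x + 7 = 0, so (v, x) = (-1/3, 3).
The Hessian has g_{vv} = 6, g_{xx} = -2, g_{vx} = 3, giving D = -21 < 0, so the point is a saddle point.
g(-1/3, 3) = 62/3.

62/3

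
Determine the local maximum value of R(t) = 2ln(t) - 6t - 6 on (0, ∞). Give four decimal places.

-10.1972

R'(t) = 2/t − 6 = 0 gives t = 1/3.
R''(t) = -2/t², which is negative for t > 0, so this is a local maximum.
R(1/3) = 2·ln(1/3) - 2 - 6 ≈ -10.1972.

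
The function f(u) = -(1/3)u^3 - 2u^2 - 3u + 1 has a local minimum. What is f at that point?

1

f'(u) = -u^2 - 4u - 3 = 0 at u = -3, -1.
Since f''(u) = -2u - 4, we get f''(-3) = 2 > 0 ⇒ local minimum; f''(-1) = -2 < 0 ⇒ local maximum.
Thus f has its local minimum at u = -3, with value 1.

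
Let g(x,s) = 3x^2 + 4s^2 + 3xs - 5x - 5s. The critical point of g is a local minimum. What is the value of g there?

∂g/∂x = 6x + 3s - 5 = 0 and ∂g/∂s = 3x + 8s - 5 = 0, so (x, s) = (25/39, 5/13).
The Hessian has g_{xx} = 6, g_{ss} = 8, g_{xs} = 3, giving D = 39 > 0 with g_{xx} > 0, so the point is a local minimum.
g(25/39, 5/13) = -100/39.

-100/39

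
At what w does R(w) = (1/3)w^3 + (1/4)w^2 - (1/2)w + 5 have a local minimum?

1/2

R'(w) = w^2 + (1/2)w - 1/2. Setting R'(w) = 0 gives w ∈ {-1, 1/2}.
R''(w) = 2w + 1/2. R''(-1) = -3/2 < 0 ⇒ local maximum; R''(1/2) = 3/2 > 0 ⇒ local minimum.
The local minimum is R(1/2) = 233/48.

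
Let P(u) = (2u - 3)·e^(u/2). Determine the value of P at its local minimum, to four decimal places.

-3.1152

Differentiating with the product rule gives P'(u) = (u + 1/2)·e^(u/2). Since e^(u/2) > 0, the only critical point is u = -1/2.
P''(-1/2) has the same sign as 1 > 0, so this is a local minimum.
P(-1/2) = (-4)·e^(-1/4) ≈ -3.1152.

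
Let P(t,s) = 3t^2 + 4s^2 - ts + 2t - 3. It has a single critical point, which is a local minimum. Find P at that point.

-157/47

∂P/∂t = 6t - s + 2 = 0 and ∂P/∂s = -t + 8s = 0, so (t, s) = (-16/47, -2/47).
The Hessian has P_{tt} = 6, P_{ss} = 8, P_{ts} = -1, giving D = 47 > 0 with P_{tt} > 0, so the point is a local minimum.
P(-16/47, -2/47) = -157/47.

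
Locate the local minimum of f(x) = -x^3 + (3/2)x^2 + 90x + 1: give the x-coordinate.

f'(x) = -3x^2 + 3x + 90 = 0 at x = -5, 6.
Second-derivative test with f''(x) = -6x + 3: f''(-5) = 33 > 0 ⇒ local minimum; f''(6) = -33 < 0 ⇒ local maximum.
So the local minimum value is f(-5) = -573/2.

-5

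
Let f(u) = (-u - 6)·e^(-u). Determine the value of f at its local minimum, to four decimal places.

-148.4132

By the product rule, f'(u) = (u + 5)·e^(-u). Since e^(-u) > 0, the only critical point is u = -5.
f''(-5) has the same sign as 1 > 0, so this is a local minimum.
f(-5) = (-1)·e^(5) ≈ -148.4132.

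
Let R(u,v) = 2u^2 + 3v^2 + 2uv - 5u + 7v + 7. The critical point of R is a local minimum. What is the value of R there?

∂R/∂u = 4u + 2v - 5 = 0 and ∂R/∂v = 2u + 6v + 7 = 0, so (u, v) = (11/5, -19/10).
The Hessian has R_{uu} = 4, R_{vv} = 6, R_{uv} = 2, giving D = 20 > 0 with R_{uu} > 0, so the point is a local minimum.
R(11/5, -19/10) = -103/20.

-103/20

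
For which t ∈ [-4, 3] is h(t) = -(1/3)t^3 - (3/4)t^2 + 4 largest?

Differentiating, h'(t) = -t^2 - (3/2)t; which vanishes at t = -3/2 and t = 0.
Evaluating at the critical points and endpoints: h(-4) = 40/3,  h(-3/2) = 55/16,  h(0) = 4,  h(3) = -47/4.
Hence the absolute maximum is 40/3 at t = -4.

-4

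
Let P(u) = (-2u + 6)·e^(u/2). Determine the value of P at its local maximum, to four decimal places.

Differentiating with the product rule gives P'(u) = (-u + 1)·e^(u/2). Since e^(u/2) > 0, the only critical point is u = 1.
P''(1) has the same sign as -1 < 0, so this is a local maximum.
P(1) = (4)·e^(1/2) ≈ 6.5949.

6.5949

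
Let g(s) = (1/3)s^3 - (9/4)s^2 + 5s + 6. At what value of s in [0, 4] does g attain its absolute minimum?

Differentiating, g'(s) = s^2 - (9/2)s + 5; which vanishes at s = 2 and s = 5/2.
Evaluating at the critical points and endpoints: g(0) = 6; g(2) = 29/3; g(5/2) = 463/48; g(4) = 34/3.
So the minimum is g(0) = 6.

0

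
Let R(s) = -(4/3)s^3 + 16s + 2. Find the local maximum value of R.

Critical points: R'(s) = -4s^2 + 16 vanishes at s = -2, 2.
R''(s) = -8s. R''(-2) = 16 > 0 ⇒ local minimum; R''(2) = -16 < 0 ⇒ local maximum.
So the local maximum value is R(2) = 70/3.

70/3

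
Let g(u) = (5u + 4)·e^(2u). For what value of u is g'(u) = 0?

Differentiating with the product rule gives g'(u) = (10u + 13)·e^(2u). Since e^(2u) > 0, the only critical point is u = -13/10.
g''(-13/10) has the same sign as 10 > 0, so this is a local minimum.
g(-13/10) = (-5/2)·e^(-13/5) ≈ -0.1857.

-13/10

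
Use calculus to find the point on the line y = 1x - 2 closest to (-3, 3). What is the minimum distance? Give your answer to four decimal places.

5.6569

Minimize D(x)^2 = (x + 3)^2 + (x - 5)^2.
d/dx[D^2] = 2(x + 3) + 2·1·(x - 5) = 0 ⇒ x = 1.
Then y = -1 and the distance is √(32) ≈ 5.6569.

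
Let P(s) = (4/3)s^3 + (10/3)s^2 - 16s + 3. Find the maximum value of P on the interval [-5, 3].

The derivative is 4s^2 + (20/3)s - 16, which vanishes at s = -3 and s = 4/3.
Evaluating at the critical points and endpoints: P(-5) = -1/3,  P(-3) = 45,  P(4/3) = -749/81,  P(3) = 21.
Hence the absolute maximum is 45 at s = -3.

45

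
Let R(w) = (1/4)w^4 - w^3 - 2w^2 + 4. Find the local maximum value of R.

4

R'(w) = w^3 - 3w^2 - 4w. Setting R'(w) = 0 gives w ∈ {-1, 0, 4}.
Since R''(w) = 3w^2 - 6w - 4, we get R''(-1) = 5 > 0 ⇒ local minimum; R''(0) = -4 < 0 ⇒ local maximum; R''(4) = 20 > 0 ⇒ local minimum.
Thus R has its local maximum at w = 0, with value 4.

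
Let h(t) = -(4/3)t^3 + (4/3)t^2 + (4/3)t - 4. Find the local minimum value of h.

h'(t) = -4t^2 + (8/3)t + 4/3 = 0 at t = -1/3, 1.
h''(t) = -8t + 8/3. h''(-1/3) = 16/3 > 0 ⇒ local minimum; h''(1) = -16/3 < 0 ⇒ local maximum.
So the local minimum value is h(-1/3) = -344/81.

-344/81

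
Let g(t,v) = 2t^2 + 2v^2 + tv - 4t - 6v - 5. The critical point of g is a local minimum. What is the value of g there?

∂g/∂t = 4t + v - 4 = 0 and ∂g/∂v = t + 4v - 6 = 0, so (t, v) = (2/3, 4/3).
The Hessian has g_{tt} = 4, g_{vv} = 4, g_{tv} = 1, giving D = 15 > 0 with g_{tt} > 0, so the point is a local minimum.
g(2/3, 4/3) = -31/3.

-31/3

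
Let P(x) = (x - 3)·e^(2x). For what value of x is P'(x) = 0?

P'(x) = 1·e^(2x) + (x - 3)·2·e^(2x) = (2x - 5)·e^(2x). Since e^(2x) > 0, the only critical point is x = 5/2.
P''(5/2) has the same sign as 2 > 0, so this is a local minimum.
P(5/2) = (-1/2)·e^(5) ≈ -74.2066.

5/2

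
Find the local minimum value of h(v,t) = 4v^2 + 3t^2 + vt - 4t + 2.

∂h/∂v = 8v + t = 0 and ∂h/∂t = v + 6t - 4 = 0, so (v, t) = (-4/47, 32/47).
The Hessian has h_{vv} = 8, h_{tt} = 6, h_{vt} = 1, giving D = 47 > 0 with h_{vv} > 0, so the point is a local minimum.
h(-4/47, 32/47) = 30/47.

30/47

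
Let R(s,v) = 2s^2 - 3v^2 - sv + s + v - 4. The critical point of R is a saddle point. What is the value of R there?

-4

∂R/∂s = 4s - v + 1 = 0 and ∂R/∂v = -s - 6v + 1 = 0, so (s, v) = (-1/5, 1/5).
The Hessian has R_{ss} = 4, R_{vv} = -6, R_{sv} = -1, giving D = -25 < 0, so the point is a saddle point.
R(-1/5, 1/5) = -4.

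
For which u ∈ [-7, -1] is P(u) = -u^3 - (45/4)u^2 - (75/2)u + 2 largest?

-7

The derivative is -3u^2 - (45/2)u - 75/2, which vanishes at u = -5 and u = -5/2.
Compare values at every candidate in [-7, -1]: P(-7) = 225/4; P(-5) = 133/4; P(-5/2) = 657/16; P(-1) = 117/4.
Hence the absolute maximum is 225/4 at u = -7.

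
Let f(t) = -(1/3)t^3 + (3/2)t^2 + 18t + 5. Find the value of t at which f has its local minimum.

-3

f'(t) = -t^2 + 3t + 18. Setting f'(t) = 0 gives t ∈ {-3, 6}.
Second-derivative test with f''(t) = -2t + 3: f''(-3) = 9 > 0 ⇒ local minimum; f''(6) = -9 < 0 ⇒ local maximum.
So the local minimum value is f(-3) = -53/2.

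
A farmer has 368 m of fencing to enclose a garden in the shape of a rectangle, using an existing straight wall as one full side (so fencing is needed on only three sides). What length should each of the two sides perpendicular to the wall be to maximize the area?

92

Let the sides perpendicular to the wall have length x and the parallel side y, so 2x + y = 368 and the area is A = xy = x(368 − 2x).
A'(x) = 368 − 4x = 0 gives x = 92, and A''(x) = −4 < 0 confirms a maximum.
Then y = 368 − 2·92 = 184 and A = 16928.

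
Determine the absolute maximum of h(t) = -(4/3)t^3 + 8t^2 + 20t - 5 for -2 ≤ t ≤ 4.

h'(t) = -4t^2 + 16t + 20, whose only zero in [-2, 4] is t = -1.
Candidates: h(-2) = -7/3; h(-1) = -47/3; h(4) = 353/3.
So the maximum is h(4) = 353/3.

353/3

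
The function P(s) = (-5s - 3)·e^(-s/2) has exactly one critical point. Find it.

7/5

P'(s) = (-5)·e^(-s/2) + (-5s - 3)·(-1/2)·e^(-s/2) = ((5/2)s - 7/2)·e^(-s/2). Since e^(-s/2) > 0, the only critical point is s = 7/5.
P''(7/5) has the same sign as 5/2 > 0, so this is a local minimum.
P(7/5) = (-10)·e^(-7/10) ≈ -4.9659.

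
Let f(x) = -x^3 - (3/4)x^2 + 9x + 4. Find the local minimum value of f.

-9

f'(x) = -3x^2 - (3/2)x + 9. Setting f'(x) = 0 gives x ∈ {-2, 3/2}.
Since f''(x) = -6x - 3/2, we get f''(-2) = 21/2 > 0 ⇒ local minimum; f''(3/2) = -21/2 < 0 ⇒ local maximum.
Thus f has its local minimum at x = -2, with value -9.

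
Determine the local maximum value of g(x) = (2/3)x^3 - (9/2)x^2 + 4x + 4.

Critical points: g'(x) = 2x^2 - 9x + 4 vanishes at x = 1/2, 4.
Second-derivative test with g''(x) = 4x - 9: g''(1/2) = -7 < 0 ⇒ local maximum; g''(4) = 7 > 0 ⇒ local minimum.
So the local maximum value is g(1/2) = 119/24.

119/24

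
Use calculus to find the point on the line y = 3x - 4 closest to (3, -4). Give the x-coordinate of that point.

Minimize D(x)^2 = (x - 3)^2 + (3x)^2.
d/dx[D^2] = 2(x - 3) + 2·3·(3x) = 0 ⇒ x = 3/10.
Then y = -31/10 and the distance is √(81/10) ≈ 2.8460.

3/10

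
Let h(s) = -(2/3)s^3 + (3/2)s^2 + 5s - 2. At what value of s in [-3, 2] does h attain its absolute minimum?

The derivative is -2s^2 + 3s + 5, whose only zero in [-3, 2] is s = -1.
Candidates: h(-3) = 29/2; h(-1) = -29/6; h(2) = 26/3.
The minimum over the interval is -29/6, attained at s = -1.

-1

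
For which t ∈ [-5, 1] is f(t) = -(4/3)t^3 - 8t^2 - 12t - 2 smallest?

1

f'(t) = -4t^2 - 16t - 12, which vanishes at t = -3 and t = -1.
Evaluating at the critical points and endpoints: f(-5) = 74/3; f(-3) = -2; f(-1) = 10/3; f(1) = -70/3.
The minimum over the interval is -70/3, attained at t = 1.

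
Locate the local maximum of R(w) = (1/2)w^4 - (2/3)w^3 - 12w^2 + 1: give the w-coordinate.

R'(w) = 2w^3 - 2w^2 - 24w. Setting R'(w) = 0 gives w ∈ {-3, 0, 4}.
Second-derivative test with R''(w) = 6w^2 - 4w - 24: R''(-3) = 42 > 0 ⇒ local minimum; R''(0) = -24 < 0 ⇒ local maximum; R''(4) = 56 > 0 ⇒ local minimum.
The local maximum is R(0) = 1.

0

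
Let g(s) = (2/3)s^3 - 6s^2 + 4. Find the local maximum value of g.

4

g'(s) = 2s^2 - 12s. Setting g'(s) = 0 gives s ∈ {0, 6}.
g''(s) = 4s - 12. g''(0) = -12 < 0 ⇒ local maximum; g''(6) = 12 > 0 ⇒ local minimum.
So the local maximum value is g(0) = 4.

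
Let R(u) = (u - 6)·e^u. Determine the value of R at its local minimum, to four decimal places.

-148.4132

By the product rule, R'(u) = (u - 5)·e^u. Since e^u > 0, the only critical point is u = 5.
R''(5) has the same sign as 1 > 0, so this is a local minimum.
R(5) = (-1)·e^(5) ≈ -148.4132.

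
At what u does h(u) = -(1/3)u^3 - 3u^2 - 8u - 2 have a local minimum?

h'(u) = -u^2 - 6u - 8. Setting h'(u) = 0 gives u ∈ {-4, -2}.
Since h''(u) = -2u - 6, we get h''(-4) = 2 > 0 ⇒ local minimum; h''(-2) = -2 < 0 ⇒ local maximum.
So the local minimum value is h(-4) = 10/3.

-4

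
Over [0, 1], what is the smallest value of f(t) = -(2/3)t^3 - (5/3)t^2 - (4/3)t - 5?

Differentiating, f'(t) = -2t^2 - (10/3)t - 4/3; which has no zeros in [0, 1].
Evaluating at the critical points and endpoints: f(0) = -5, f(1) = -26/3.
Hence the absolute minimum is -26/3 at t = 1.

-26/3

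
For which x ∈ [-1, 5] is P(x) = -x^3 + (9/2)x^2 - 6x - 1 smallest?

5

The derivative is -3x^2 + 9x - 6, which vanishes at x = 1 and x = 2.
Candidates: P(-1) = 21/2,  P(1) = -7/2,  P(2) = -3,  P(5) = -87/2.
The minimum over the interval is -87/2, attained at x = 5.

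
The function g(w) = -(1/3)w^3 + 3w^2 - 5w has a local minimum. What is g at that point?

g'(w) = -w^2 + 6w - 5. Setting g'(w) = 0 gives w ∈ {1, 5}.
Second-derivative test with g''(w) = -2w + 6: g''(1) = 4 > 0 ⇒ local minimum; g''(5) = -4 < 0 ⇒ local maximum.
The local minimum is g(1) = -7/3.

-7/3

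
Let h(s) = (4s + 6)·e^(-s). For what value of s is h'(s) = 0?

h'(s) = 4·e^(-s) + (4s + 6)·(-1)·e^(-s) = (-4s - 2)·e^(-s). Since e^(-s) > 0, the only critical point is s = -1/2.
h''(-1/2) has the same sign as -4 < 0, so this is a local maximum.
h(-1/2) = (4)·e^(1/2) ≈ 6.5949.

-1/2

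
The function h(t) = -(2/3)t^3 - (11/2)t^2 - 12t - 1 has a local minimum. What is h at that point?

h'(t) = -2t^2 - 11t - 12. Setting h'(t) = 0 gives t ∈ {-4, -3/2}.
Since h''(t) = -4t - 11, we get h''(-4) = 5 > 0 ⇒ local minimum; h''(-3/2) = -5 < 0 ⇒ local maximum.
So the local minimum value is h(-4) = 5/3.

5/3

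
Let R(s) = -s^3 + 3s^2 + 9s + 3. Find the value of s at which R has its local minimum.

R'(s) = -3s^2 + 6s + 9 = 0 at s = -1, 3.
Since R''(s) = -6s + 6, we get R''(-1) = 12 > 0 ⇒ local minimum; R''(3) = -12 < 0 ⇒ local maximum.
The local minimum is R(-1) = -2.

-1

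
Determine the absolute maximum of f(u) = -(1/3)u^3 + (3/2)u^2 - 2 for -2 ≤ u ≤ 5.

The derivative is -u^2 + 3u, which vanishes at u = 0 and u = 3.
Compare values at every candidate in [-2, 5]: f(-2) = 20/3; f(0) = -2; f(3) = 5/2; f(5) = -37/6.
Hence the absolute maximum is 20/3 at u = -2.

20/3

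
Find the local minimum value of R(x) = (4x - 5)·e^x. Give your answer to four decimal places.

R'(x) = 4·e^x + (4x - 5)·1·e^x = (4x - 1)·e^x. Since e^x > 0, the only critical point is x = 1/4.
R''(1/4) has the same sign as 4 > 0, so this is a local minimum.
R(1/4) = (-4)·e^(1/4) ≈ -5.1361.

-5.1361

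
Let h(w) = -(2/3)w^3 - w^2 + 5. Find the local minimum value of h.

14/3

Critical points: h'(w) = -2w^2 - 2w vanishes at w = -1, 0.
Since h''(w) = -4w - 2, we get h''(-1) = 2 > 0 ⇒ local minimum; h''(0) = -2 < 0 ⇒ local maximum.
Thus h has its local minimum at w = -1, with value 14/3.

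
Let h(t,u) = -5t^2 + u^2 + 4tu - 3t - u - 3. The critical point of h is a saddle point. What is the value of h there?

∂h/∂t = -10t + 4u - 3 = 0 and ∂h/∂u = 4t + 2u - 1 = 0, so (t, u) = (-1/18, 11/18).
The Hessian has h_{tt} = -10, h_{uu} = 2, h_{tu} = 4, giving D = -36 < 0, so the point is a saddle point.
h(-1/18, 11/18) = -29/9.

-29/9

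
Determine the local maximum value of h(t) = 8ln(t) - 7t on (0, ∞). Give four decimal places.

-6.9317

h'(t) = 8/t − 7 = 0 gives t = 8/7.
h''(t) = -8/t², which is negative for t > 0, so this is a local maximum.
h(8/7) = 8·ln(8/7) - 8 ≈ -6.9317.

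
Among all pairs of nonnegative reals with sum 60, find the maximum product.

900

With x + y = 60, the product is P(x) = x(60 − x).
P'(x) = 60 − 2x = 0 gives x = 30; P'' = −2 < 0, so this is the maximum.
P = 30·30 = 900.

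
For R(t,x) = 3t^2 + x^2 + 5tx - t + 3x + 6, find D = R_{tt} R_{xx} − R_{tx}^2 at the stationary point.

∂R/∂t = 6t + 5x - 1 = 0 and ∂R/∂x = 5t + 2x + 3 = 0, so (t, x) = (-17/13, 23/13).
The Hessian has R_{tt} = 6, R_{xx} = 2, R_{tx} = 5, giving D = -13 < 0, so the point is a saddle point.
D = (6)·(2) − (5)^2 = -13.

-13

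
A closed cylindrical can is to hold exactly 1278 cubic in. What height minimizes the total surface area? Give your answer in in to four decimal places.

11.7620

With radius r and height h, πr²h = 1278 so h = 1278/(πr²), and S(r) = 2πr² + 2πrh = 2πr² + 2·1278/r.
S'(r) = 4πr − 2·1278/r² = 0 ⇒ r³ = 1278/(2π), so r ≈ 5.8810 and h = 2r ≈ 11.7620.
S''(r) = 4π + 4·1278/r³ > 0, so this is the minimum; S ≈ 651.9312.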